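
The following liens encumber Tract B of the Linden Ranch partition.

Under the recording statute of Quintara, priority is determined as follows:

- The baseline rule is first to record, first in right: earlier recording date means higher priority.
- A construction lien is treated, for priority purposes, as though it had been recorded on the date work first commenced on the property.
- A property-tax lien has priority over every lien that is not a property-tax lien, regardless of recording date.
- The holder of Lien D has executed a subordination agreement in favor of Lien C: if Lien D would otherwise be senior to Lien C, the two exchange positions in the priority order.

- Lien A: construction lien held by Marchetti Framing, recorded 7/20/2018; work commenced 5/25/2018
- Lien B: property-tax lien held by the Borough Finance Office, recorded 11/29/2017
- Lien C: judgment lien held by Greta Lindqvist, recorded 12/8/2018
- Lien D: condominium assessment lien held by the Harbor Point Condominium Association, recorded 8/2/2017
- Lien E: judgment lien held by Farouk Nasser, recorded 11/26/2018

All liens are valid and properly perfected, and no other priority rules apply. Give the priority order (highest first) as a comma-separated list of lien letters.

Adjusting effective dates: A's effective date is 5/25/2018, when work began.
As a property-tax lien, B is senior to every other lien.
The other liens, earliest effective date first: D (8/2/2017), A (5/25/2018), E (11/26/2018), C (12/8/2018).
Because D would otherwise rank above C, the subordination swaps them.

B, C, A, E, D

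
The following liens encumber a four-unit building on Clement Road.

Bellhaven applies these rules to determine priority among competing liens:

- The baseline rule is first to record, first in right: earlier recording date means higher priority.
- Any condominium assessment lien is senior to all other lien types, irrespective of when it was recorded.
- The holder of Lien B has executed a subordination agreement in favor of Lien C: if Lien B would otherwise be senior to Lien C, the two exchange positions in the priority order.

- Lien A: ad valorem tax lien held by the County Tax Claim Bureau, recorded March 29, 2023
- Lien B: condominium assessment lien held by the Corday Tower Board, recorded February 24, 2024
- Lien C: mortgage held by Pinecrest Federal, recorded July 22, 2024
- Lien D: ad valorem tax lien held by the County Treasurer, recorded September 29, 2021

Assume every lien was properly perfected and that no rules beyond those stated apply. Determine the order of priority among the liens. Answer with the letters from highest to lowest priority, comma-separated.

B, as a condominium assessment lien, has superpriority and ranks first.
Among the remaining liens, by effective date: D (September 29, 2021), A (March 29, 2023), C (July 22, 2024).
The subordination applies — B was senior to C — so B and C swap.

C, D, A, B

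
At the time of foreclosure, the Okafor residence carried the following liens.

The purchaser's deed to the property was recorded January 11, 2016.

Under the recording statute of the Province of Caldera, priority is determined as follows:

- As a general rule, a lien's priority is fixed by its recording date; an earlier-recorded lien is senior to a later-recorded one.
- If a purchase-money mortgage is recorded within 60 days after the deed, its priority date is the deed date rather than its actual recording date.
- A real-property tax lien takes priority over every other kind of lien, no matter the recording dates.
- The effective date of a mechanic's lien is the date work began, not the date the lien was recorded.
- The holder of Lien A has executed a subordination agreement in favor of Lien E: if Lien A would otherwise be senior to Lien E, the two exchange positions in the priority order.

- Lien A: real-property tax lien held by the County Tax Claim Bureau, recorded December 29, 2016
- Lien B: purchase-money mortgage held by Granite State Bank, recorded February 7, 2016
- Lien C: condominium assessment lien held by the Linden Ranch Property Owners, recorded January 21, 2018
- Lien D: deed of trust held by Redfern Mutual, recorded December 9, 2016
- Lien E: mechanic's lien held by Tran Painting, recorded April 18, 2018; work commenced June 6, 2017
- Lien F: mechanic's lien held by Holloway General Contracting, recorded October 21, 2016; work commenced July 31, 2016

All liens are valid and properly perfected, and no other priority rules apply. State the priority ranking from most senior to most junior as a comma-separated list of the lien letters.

E, B, F, D, A, C

Effective dates: B relates back to the deed date January 11, 2016; E relates back to June 6, 2017 (work commenced); F relates back to July 31, 2016 (work commenced).
A, as a real-property tax lien, has superpriority and ranks first.
The other liens, earliest effective date first: B (January 11, 2016), F (July 31, 2016), D (December 9, 2016), E (June 6, 2017), C (January 21, 2018).
A would otherwise be senior to E, so under the subordination agreement A and E exchange positions.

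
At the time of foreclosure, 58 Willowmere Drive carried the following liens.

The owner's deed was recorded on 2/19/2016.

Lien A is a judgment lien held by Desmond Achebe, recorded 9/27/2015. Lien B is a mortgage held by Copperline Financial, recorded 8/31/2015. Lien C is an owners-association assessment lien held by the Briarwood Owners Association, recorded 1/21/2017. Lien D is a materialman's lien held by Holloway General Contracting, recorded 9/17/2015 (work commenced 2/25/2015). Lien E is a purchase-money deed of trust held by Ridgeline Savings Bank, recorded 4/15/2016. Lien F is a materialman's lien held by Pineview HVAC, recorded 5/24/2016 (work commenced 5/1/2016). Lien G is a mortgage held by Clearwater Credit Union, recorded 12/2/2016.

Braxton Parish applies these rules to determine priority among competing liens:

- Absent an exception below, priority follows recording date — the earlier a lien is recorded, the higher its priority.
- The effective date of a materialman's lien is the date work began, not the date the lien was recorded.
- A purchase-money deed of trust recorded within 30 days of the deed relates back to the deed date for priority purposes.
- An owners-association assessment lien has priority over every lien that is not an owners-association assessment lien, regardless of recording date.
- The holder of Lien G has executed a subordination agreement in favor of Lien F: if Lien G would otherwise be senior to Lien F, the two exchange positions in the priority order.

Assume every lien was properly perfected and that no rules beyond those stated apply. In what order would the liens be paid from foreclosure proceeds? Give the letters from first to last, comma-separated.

Effective dates: D is treated as recorded 2/25/2015, the work-commencement date; E was recorded 56 days after the deed, outside the 30-day window, so it keeps its recording date; F relates back to 5/1/2016 (work commenced).
C is an owners-association assessment lien, so it outranks all other liens regardless of date.
Among the remaining liens, by effective date: D (2/25/2015), B (8/31/2015), A (9/27/2015), E (4/15/2016), F (5/1/2016), G (12/2/2016).
G already ranks below F; the subordination has no effect.

C, D, B, A, E, F, G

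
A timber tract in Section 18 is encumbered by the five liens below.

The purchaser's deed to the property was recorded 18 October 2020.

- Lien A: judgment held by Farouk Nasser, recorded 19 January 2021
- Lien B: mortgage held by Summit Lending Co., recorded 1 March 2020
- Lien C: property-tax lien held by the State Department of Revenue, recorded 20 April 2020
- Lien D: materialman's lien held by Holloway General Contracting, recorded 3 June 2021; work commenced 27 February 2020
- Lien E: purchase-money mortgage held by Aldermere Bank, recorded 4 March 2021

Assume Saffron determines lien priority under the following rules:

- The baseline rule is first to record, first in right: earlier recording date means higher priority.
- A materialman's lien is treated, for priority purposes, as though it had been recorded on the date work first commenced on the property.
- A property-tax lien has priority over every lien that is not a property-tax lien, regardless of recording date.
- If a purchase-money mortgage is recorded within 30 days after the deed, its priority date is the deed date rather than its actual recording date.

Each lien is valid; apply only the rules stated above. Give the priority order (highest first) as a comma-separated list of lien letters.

C, D, B, A, E

Adjusting effective dates: D relates back to 27 February 2020 (work commenced); E missed the 30-day window (137 days after the deed), so its recording date stands.
C is a property-tax lien, so it outranks all other liens regardless of date.
Remaining liens by effective date: D (27 February 2020), B (1 March 2020), A (19 January 2021), E (4 March 2021).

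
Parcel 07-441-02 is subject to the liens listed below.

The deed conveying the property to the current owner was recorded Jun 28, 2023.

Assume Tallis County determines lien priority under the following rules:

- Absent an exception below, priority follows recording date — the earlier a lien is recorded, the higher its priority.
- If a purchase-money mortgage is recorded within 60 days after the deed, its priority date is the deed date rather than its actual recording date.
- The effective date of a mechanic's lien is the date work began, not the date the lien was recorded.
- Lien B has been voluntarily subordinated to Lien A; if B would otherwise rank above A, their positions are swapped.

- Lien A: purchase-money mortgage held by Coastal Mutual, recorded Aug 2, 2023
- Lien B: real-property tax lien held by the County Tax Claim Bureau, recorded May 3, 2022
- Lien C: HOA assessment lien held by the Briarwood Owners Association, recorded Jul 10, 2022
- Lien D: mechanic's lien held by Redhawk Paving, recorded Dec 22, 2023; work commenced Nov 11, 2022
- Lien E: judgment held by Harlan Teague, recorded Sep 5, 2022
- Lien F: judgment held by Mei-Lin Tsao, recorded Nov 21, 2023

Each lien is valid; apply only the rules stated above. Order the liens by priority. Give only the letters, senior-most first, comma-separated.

Adjusting effective dates: A's effective date is the deed date, Jun 28, 2023; D's effective date is Nov 11, 2022, when work began.
Ordering by effective date: B (May 3, 2022), C (Jul 10, 2022), E (Sep 5, 2022), D (Nov 11, 2022), A (Jun 28, 2023), F (Nov 21, 2023).
Because B would otherwise rank above A, the subordination swaps them.

A, C, E, D, B, F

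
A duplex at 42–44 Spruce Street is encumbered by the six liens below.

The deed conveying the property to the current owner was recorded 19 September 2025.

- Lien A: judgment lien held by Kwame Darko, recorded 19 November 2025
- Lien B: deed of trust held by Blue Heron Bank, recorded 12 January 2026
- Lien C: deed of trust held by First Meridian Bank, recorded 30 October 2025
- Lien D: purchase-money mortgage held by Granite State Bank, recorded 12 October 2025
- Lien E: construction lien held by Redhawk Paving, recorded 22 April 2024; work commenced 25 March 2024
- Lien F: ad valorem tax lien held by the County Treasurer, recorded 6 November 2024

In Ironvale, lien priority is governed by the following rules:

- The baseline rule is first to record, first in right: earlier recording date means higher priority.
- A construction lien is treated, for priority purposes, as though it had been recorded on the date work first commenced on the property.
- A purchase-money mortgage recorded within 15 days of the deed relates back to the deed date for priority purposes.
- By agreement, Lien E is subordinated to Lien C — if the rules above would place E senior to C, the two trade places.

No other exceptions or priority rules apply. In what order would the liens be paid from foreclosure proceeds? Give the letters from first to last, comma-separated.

Effective dates: D was recorded 23 days after the deed, outside the 15-day window, so it keeps its recording date; E relates back to 25 March 2024 (work commenced).
By effective date, earliest first: E (25 March 2024), F (6 November 2024), D (12 October 2025), C (30 October 2025), A (19 November 2025), B (12 January 2026).
Because E would otherwise rank above C, the subordination swaps them.

C, F, D, E, A, B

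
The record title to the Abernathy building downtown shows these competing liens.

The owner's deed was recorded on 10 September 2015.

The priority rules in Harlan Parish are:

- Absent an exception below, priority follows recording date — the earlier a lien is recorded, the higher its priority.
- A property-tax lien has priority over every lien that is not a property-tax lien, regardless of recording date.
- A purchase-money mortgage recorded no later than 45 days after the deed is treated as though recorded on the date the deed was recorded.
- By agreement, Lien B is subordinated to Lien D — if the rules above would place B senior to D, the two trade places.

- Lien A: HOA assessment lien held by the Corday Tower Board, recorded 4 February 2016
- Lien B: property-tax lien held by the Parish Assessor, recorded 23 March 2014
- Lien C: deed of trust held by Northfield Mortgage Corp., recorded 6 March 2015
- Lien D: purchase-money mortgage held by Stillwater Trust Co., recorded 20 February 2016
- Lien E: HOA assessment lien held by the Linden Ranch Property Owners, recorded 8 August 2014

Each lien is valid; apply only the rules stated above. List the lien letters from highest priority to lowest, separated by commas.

Effective dates: D missed the 45-day window (163 days after the deed), so its recording date stands.
As a property-tax lien, B is senior to every other lien.
The other liens, earliest effective date first: E (8 August 2014), C (6 March 2015), A (4 February 2016), D (20 February 2016).
B is senior to D before the subordination, so the two trade places.

D, E, C, A, B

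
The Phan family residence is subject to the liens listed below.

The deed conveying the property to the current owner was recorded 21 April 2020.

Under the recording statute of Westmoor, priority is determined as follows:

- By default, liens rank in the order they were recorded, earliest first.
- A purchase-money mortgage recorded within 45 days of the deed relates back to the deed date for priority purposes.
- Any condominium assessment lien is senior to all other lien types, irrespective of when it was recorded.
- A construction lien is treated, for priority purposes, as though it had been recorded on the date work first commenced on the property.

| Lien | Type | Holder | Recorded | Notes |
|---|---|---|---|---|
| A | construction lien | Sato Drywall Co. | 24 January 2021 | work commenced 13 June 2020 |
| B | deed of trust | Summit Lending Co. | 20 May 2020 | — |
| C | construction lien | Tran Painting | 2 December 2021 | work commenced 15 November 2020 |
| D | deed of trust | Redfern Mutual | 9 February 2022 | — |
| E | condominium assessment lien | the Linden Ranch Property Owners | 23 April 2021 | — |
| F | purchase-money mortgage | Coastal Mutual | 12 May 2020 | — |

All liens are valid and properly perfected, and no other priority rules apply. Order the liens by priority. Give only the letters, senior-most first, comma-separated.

E, F, B, A, C, D

Adjusting effective dates: A relates back to 13 June 2020 (work commenced); C's effective date is 15 November 2020, when work began; F relates back to the deed date 21 April 2020.
E is a condominium assessment lien, so it outranks all other liens regardless of date.
The other liens, earliest effective date first: F (21 April 2020), B (20 May 2020), A (13 June 2020), C (15 November 2020), D (9 February 2022).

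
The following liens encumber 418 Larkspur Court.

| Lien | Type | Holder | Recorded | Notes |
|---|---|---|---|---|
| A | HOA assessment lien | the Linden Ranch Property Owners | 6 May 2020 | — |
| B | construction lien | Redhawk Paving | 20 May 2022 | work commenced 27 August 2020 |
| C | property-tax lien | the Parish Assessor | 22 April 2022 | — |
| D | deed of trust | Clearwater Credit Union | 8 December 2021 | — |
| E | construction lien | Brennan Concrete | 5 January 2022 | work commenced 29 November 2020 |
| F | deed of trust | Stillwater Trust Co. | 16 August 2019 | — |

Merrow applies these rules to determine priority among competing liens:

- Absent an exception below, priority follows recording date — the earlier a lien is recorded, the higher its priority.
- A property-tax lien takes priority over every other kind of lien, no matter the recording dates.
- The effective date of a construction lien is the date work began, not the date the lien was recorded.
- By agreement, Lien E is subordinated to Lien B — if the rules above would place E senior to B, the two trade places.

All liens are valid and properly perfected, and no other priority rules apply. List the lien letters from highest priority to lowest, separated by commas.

Adjusting effective dates: B relates back to 27 August 2020 (work commenced); E is treated as recorded 29 November 2020, the work-commencement date.
As a property-tax lien, C is senior to every other lien.
Ordering the rest by effective date: F (16 August 2019), A (6 May 2020), B (27 August 2020), E (29 November 2020), D (8 December 2021).
E is already junior to B, so the subordination agreement changes nothing.

C, F, A, B, E, D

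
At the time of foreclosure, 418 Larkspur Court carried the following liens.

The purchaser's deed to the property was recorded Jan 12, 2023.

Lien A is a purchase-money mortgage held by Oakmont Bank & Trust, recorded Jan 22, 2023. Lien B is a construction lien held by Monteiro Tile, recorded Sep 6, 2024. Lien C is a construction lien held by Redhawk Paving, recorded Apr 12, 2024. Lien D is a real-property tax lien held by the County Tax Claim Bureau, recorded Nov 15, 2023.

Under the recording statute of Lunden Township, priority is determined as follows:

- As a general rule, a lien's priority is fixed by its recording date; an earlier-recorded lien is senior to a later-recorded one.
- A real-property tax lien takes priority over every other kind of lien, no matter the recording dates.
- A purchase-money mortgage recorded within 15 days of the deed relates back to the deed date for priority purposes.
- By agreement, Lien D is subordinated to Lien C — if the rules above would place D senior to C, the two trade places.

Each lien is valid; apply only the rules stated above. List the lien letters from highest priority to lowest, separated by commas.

Effective dates: A relates back to the deed date Jan 12, 2023.
As a real-property tax lien, D is senior to every other lien.
Remaining liens by effective date: A (Jan 12, 2023), C (Apr 12, 2024), B (Sep 6, 2024).
D would otherwise be senior to C, so under the subordination agreement D and C exchange positions.

C, A, D, B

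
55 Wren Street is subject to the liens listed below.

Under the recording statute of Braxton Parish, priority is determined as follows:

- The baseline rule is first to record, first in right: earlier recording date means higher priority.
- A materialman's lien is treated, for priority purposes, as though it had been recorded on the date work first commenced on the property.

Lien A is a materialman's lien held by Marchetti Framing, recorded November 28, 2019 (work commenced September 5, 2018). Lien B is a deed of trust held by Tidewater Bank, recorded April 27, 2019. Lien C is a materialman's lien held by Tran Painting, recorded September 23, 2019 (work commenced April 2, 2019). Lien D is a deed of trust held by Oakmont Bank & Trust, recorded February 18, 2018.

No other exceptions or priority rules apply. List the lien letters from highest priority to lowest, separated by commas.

Effective dates after the stated exceptions: A relates back to September 5, 2018 (work commenced); C is treated as recorded April 2, 2019, the work-commencement date.
Sorted by effective date: D (February 18, 2018), A (September 5, 2018), C (April 2, 2019), B (April 27, 2019).

D, A, C, B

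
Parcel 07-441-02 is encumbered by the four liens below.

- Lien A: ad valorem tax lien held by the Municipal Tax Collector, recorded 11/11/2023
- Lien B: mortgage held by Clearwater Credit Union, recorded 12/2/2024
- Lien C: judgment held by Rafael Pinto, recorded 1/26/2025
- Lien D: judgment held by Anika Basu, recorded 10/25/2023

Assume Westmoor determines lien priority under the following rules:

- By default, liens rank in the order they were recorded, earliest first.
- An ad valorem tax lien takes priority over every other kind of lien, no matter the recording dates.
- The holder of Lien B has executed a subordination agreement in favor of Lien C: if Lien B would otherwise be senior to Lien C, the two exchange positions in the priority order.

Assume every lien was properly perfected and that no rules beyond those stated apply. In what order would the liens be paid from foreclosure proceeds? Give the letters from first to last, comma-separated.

A is an ad valorem tax lien and takes priority over every other lien.
Remaining liens by effective date: D (10/25/2023), B (12/2/2024), C (1/26/2025).
B is senior to C before the subordination, so the two trade places.

A, D, C, B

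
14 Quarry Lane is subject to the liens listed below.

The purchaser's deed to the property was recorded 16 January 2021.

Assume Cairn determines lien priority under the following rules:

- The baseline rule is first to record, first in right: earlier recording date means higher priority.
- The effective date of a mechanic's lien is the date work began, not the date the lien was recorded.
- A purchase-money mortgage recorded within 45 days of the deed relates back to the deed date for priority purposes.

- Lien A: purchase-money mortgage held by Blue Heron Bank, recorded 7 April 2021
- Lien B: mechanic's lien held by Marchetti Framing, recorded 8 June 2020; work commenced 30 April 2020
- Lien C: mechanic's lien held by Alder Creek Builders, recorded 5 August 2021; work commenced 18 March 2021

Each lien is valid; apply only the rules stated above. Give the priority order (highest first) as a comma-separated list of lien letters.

B, C, A

First, effective dates: A was recorded 81 days after the deed — beyond 45 days — so no relation-back applies; B relates back to 30 April 2020 (work commenced); C relates back to 18 March 2021 (work commenced).
Ordering by effective date: B (30 April 2020), C (18 March 2021), A (7 April 2021).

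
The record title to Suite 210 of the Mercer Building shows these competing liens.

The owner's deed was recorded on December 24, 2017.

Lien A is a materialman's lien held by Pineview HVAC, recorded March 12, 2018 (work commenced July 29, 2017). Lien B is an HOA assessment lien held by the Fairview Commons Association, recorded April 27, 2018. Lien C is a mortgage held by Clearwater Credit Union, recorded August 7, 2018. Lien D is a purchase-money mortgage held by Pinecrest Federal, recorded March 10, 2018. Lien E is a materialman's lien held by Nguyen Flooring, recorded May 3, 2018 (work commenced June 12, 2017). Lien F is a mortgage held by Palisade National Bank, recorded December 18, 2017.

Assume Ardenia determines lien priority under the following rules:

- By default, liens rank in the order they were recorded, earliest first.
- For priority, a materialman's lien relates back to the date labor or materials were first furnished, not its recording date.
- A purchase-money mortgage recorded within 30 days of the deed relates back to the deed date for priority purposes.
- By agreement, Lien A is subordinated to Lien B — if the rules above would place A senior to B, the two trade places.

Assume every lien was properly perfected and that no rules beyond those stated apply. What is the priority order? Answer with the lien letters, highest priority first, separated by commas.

E, B, F, D, A, C

Adjusting effective dates: A's effective date is July 29, 2017, when work began; D missed the 30-day window (76 days after the deed), so its recording date stands; E's effective date is June 12, 2017, when work began.
Ordering by effective date: E (June 12, 2017), A (July 29, 2017), F (December 18, 2017), D (March 10, 2018), B (April 27, 2018), C (August 7, 2018).
Because A would otherwise rank above B, the subordination swaps them.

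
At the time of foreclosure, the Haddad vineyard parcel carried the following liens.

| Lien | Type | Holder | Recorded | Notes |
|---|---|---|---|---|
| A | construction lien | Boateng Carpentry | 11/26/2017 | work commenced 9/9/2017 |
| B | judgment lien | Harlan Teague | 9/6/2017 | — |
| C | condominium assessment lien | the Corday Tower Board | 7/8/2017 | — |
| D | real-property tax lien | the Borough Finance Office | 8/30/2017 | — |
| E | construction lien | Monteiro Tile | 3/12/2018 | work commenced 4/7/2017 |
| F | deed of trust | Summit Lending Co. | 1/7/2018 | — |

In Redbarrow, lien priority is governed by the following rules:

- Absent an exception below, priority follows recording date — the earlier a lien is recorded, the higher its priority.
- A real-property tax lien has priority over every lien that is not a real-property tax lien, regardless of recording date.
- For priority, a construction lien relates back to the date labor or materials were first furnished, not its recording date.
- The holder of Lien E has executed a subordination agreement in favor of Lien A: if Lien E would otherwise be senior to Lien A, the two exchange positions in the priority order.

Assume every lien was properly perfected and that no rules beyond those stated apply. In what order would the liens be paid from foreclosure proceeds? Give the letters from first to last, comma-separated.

D, A, C, B, E, F

Adjusting effective dates: A is treated as recorded 9/9/2017, the work-commencement date; E relates back to 4/7/2017 (work commenced).
As a real-property tax lien, D is senior to every other lien.
The other liens, earliest effective date first: E (4/7/2017), C (7/8/2017), B (9/6/2017), A (9/9/2017), F (1/7/2018).
The subordination applies — E was senior to A — so E and A swap.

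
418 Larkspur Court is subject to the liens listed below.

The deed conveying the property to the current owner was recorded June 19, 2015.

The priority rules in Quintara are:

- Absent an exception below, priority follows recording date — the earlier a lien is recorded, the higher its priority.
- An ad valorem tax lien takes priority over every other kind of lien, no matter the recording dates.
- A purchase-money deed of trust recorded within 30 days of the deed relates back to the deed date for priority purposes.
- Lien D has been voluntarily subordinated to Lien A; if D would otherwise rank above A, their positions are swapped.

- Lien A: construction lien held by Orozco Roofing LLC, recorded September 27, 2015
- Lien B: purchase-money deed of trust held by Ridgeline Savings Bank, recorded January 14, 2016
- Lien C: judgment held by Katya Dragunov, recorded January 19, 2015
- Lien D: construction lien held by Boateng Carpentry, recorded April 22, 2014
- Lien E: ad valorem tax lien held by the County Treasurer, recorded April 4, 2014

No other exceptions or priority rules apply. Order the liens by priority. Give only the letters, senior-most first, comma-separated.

Effective dates: B was recorded 209 days after the deed — beyond 30 days — so no relation-back applies.
As an ad valorem tax lien, E is senior to every other lien.
Remaining liens by effective date: D (April 22, 2014), C (January 19, 2015), A (September 27, 2015), B (January 14, 2016).
D is senior to A before the subordination, so the two trade places.

E, A, C, D, B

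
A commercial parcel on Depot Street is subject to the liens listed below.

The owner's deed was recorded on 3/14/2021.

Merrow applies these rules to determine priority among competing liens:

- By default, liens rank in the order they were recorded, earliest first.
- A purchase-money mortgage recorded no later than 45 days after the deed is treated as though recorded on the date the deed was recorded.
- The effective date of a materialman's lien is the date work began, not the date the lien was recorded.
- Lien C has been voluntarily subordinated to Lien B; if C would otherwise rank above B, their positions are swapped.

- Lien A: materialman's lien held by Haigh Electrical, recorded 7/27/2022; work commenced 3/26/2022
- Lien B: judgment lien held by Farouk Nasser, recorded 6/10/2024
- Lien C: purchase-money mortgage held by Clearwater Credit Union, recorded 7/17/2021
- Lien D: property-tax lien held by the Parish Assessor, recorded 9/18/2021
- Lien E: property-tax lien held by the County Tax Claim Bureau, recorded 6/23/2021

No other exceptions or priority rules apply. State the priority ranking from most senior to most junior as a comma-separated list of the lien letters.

First, effective dates: A's effective date is 3/26/2022, when work began; C missed the 45-day window (125 days after the deed), so its recording date stands.
Ordering by effective date: E (6/23/2021), C (7/17/2021), D (9/18/2021), A (3/26/2022), B (6/10/2024).
The subordination applies — C was senior to B — so C and B swap.

E, B, D, A, C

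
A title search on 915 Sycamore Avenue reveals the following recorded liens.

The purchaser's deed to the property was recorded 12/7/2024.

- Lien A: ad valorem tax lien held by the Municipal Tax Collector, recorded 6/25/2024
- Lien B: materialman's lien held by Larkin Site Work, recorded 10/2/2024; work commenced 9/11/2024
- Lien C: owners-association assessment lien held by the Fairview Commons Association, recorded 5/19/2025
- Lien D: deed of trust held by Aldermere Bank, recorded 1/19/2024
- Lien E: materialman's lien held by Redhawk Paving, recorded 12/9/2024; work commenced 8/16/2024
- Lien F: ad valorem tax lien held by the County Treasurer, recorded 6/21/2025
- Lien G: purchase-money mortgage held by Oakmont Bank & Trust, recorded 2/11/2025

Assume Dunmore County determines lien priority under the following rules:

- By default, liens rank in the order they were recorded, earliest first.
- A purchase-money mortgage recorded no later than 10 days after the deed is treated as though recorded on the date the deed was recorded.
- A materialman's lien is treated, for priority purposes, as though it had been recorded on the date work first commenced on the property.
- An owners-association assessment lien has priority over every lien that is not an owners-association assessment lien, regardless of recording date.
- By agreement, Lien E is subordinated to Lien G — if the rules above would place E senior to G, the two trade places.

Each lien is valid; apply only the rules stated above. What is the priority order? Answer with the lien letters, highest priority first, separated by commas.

C, D, A, G, B, E, F

Effective dates after the stated exceptions: B's effective date is 9/11/2024, when work began; E relates back to 8/16/2024 (work commenced); G was recorded 66 days after the deed, outside the 10-day window, so it keeps its recording date.
C, as an owners-association assessment lien, has superpriority and ranks first.
The other liens, earliest effective date first: D (1/19/2024), A (6/25/2024), E (8/16/2024), B (9/11/2024), G (2/11/2025), F (6/21/2025).
E is senior to G before the subordination, so the two trade places.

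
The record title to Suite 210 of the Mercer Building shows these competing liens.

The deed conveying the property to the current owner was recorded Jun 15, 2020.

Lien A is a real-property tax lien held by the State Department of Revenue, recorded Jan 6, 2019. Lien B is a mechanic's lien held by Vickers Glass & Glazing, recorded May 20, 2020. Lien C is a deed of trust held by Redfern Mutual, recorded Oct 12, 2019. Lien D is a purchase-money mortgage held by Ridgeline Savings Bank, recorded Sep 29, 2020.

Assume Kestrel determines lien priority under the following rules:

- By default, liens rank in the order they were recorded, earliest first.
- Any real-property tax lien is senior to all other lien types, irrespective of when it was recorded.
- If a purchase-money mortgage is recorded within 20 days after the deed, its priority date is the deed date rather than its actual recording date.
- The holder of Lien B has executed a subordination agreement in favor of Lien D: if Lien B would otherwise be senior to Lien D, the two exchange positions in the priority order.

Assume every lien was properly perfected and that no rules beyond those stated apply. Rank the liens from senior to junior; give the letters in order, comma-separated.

Adjusting effective dates: D was recorded 106 days after the deed, outside the 20-day window, so it keeps its recording date.
As a real-property tax lien, A is senior to every other lien.
Remaining liens by effective date: C (Oct 12, 2019), B (May 20, 2020), D (Sep 29, 2020).
The subordination applies — B was senior to D — so B and D swap.

A, C, D, B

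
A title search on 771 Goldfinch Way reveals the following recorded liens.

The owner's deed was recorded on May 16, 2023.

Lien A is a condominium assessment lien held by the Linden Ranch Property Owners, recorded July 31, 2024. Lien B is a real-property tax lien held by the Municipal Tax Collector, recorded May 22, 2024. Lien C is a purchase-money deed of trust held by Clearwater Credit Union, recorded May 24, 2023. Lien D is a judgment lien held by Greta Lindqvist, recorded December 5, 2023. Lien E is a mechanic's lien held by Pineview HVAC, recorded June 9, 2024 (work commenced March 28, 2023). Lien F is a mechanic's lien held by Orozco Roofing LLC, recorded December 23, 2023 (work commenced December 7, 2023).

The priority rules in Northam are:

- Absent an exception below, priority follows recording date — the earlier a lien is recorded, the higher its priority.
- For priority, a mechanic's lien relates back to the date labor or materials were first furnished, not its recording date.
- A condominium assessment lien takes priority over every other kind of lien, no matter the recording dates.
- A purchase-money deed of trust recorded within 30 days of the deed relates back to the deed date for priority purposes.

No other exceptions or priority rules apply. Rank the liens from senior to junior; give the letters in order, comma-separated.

A, E, C, D, F, B

Effective dates after the stated exceptions: C's effective date is the deed date, May 16, 2023; E's effective date is March 28, 2023, when work began; F relates back to December 7, 2023 (work commenced).
A is a condominium assessment lien and takes priority over every other lien.
The other liens, earliest effective date first: E (March 28, 2023), C (May 16, 2023), D (December 5, 2023), F (December 7, 2023), B (May 22, 2024).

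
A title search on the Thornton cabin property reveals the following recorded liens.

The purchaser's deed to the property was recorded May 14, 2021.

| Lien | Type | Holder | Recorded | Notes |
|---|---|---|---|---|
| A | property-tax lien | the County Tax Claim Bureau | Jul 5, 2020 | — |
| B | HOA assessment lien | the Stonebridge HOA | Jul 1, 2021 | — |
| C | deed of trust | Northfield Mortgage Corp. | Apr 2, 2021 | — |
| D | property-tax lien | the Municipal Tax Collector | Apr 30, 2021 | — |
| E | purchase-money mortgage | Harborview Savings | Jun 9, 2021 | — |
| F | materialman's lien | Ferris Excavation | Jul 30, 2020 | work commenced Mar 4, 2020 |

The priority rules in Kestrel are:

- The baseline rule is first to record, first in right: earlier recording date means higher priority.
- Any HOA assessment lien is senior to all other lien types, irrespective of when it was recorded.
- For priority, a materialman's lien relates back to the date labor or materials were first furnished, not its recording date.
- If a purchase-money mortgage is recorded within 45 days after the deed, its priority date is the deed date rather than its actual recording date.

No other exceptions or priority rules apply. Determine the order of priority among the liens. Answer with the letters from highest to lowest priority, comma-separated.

First, effective dates: E relates back to the deed date May 14, 2021; F relates back to Mar 4, 2020 (work commenced).
B is an HOA assessment lien and takes priority over every other lien.
Ordering the rest by effective date: F (Mar 4, 2020), A (Jul 5, 2020), C (Apr 2, 2021), D (Apr 30, 2021), E (May 14, 2021).

B, F, A, C, D, E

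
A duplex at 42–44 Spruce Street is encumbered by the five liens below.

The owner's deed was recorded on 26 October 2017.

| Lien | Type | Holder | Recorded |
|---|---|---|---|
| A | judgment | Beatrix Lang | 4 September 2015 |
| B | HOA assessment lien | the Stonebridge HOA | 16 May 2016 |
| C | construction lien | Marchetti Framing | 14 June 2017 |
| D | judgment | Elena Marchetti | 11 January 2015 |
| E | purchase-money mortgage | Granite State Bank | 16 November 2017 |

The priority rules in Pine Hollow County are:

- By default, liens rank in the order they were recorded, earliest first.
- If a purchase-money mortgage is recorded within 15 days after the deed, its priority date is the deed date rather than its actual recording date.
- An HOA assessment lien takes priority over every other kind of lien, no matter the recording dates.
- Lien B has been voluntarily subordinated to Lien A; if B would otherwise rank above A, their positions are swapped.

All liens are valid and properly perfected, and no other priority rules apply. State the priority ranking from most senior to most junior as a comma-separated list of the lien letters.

A, D, B, C, E

Effective dates: E was recorded 21 days after the deed — beyond 15 days — so no relation-back applies.
As an HOA assessment lien, B is senior to every other lien.
Ordering the rest by effective date: D (11 January 2015), A (4 September 2015), C (14 June 2017), E (16 November 2017).
The subordination applies — B was senior to A — so B and A swap.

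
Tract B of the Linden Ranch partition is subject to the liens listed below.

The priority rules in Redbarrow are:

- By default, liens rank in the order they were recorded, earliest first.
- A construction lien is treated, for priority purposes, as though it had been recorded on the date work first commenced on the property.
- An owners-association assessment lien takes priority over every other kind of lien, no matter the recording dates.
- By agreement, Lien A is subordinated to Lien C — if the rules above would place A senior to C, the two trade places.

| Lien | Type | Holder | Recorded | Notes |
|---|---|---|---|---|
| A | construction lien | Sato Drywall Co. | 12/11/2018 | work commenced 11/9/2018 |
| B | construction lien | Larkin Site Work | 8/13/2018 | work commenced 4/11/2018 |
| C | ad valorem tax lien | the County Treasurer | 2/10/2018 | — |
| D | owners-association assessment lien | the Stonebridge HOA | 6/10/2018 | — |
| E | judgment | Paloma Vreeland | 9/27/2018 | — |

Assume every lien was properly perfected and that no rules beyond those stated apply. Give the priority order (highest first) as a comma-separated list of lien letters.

First, effective dates: A's effective date is 11/9/2018, when work began; B relates back to 4/11/2018 (work commenced).
D is an owners-association assessment lien and takes priority over every other lien.
The other liens, earliest effective date first: C (2/10/2018), B (4/11/2018), E (9/27/2018), A (11/9/2018).
Since A is not senior to C, the subordination leaves the order unchanged.

D, C, B, E, A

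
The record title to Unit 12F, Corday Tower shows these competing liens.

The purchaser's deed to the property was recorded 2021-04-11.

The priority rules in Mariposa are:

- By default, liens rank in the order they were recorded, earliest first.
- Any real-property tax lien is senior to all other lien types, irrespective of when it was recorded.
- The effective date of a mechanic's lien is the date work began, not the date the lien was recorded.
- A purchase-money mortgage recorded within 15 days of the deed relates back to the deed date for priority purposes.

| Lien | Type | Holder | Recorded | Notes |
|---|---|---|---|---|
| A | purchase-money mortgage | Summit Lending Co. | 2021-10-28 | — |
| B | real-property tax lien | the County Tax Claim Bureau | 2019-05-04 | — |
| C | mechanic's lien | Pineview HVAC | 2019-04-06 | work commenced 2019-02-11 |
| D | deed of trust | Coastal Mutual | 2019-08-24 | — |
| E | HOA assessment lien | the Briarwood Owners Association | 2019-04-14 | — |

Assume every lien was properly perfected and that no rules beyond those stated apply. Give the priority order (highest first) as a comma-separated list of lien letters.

B, C, E, D, A

Adjusting effective dates: A was recorded 200 days after the deed, outside the 15-day window, so it keeps its recording date; C is treated as recorded 2019-02-11, the work-commencement date.
B is a real-property tax lien, so it outranks all other liens regardless of date.
The other liens, earliest effective date first: C (2019-02-11), E (2019-04-14), D (2019-08-24), A (2021-10-28).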